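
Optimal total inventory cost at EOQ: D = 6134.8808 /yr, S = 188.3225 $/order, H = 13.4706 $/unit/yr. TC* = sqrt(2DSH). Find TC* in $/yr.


2*D*S*H = 31126140.6533
TC* = sqrt(31126140.6533) = 5579.0806

5579.0806 $/yr


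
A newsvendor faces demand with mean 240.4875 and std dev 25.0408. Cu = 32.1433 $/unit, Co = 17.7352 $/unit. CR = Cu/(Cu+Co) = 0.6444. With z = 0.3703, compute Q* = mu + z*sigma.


CR = Cu/(Cu+Co) = 32.1433/(32.1433+17.7352) = 0.6444
z = 0.3703
Q* = 240.4875 + 0.3703 * 25.0408 = 249.7601

249.7601 units


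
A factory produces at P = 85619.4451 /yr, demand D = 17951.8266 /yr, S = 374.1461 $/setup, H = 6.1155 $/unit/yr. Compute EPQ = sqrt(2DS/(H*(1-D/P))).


1 - D/P = 1 - 0.2097 = 0.7903
H*(1-D/P) = 4.8333
2DS = 13433211.8205
EPQ = sqrt(2779325.4813) = 1667.1309

1667.1309 units


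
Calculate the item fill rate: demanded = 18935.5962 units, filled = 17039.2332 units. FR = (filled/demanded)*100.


FR = 17039.2332 / 18935.5962 * 100 = 89.9852

89.9852%


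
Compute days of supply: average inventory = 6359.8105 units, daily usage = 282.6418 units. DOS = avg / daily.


DOS = 6359.8105 / 282.6418 = 22.5013

22.5013 days


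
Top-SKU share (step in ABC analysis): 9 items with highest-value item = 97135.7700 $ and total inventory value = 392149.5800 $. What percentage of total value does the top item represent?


Top item = 97135.7700
Total = 392149.5800
Percentage = 97135.7700 / 392149.5800 * 100 = 24.7701

24.7701%


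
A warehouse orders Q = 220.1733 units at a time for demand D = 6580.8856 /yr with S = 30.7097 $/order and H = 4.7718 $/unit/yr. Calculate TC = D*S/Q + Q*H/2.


Ordering cost = D*S/Q = 917.8998
Holding cost = Q*H/2 = 525.3115
TC = 917.8998 + 525.3115 = 1443.2113

1443.2113 $/yr


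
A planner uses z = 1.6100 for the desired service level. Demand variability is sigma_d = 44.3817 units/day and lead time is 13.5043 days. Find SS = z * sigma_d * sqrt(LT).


sqrt(LT) = sqrt(13.5043) = 3.6748
SS = 1.6100 * 44.3817 * 3.6748 = 262.5825

262.5825 units


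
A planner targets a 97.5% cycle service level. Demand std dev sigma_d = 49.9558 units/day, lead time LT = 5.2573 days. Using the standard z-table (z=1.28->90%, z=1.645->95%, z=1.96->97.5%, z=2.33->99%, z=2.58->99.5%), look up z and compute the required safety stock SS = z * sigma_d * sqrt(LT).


From the table, SL = 97.5% corresponds to z = 1.96
sqrt(LT) = sqrt(5.2573) = 2.2929
SS = 1.96 * 49.9558 * 2.2929 = 224.5036

224.5036 units


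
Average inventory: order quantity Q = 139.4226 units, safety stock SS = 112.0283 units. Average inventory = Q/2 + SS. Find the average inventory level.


Q/2 = 69.7113
Avg = 69.7113 + 112.0283 = 181.7396

181.7396 units


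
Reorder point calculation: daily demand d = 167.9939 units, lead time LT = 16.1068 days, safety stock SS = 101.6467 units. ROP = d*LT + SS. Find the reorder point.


d*LT = 167.9939 * 16.1068 = 2705.8441
ROP = 2705.8441 + 101.6467 = 2807.4908

2807.4908 units


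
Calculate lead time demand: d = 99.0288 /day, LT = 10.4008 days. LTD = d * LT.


LTD = 99.0288 * 10.4008 = 1029.9787

1029.9787 units


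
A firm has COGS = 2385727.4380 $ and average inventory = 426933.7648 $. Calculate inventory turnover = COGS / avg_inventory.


Turnover = 2385727.4380 / 426933.7648 = 5.5881

5.5881


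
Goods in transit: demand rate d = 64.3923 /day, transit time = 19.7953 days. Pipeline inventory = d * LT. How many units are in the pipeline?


Pipeline = 64.3923 * 19.7953 = 1274.6649

1274.6649 units


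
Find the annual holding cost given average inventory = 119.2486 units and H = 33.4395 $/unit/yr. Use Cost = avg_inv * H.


Cost = 119.2486 * 33.4395 = 3987.6136

3987.6136 $/yr


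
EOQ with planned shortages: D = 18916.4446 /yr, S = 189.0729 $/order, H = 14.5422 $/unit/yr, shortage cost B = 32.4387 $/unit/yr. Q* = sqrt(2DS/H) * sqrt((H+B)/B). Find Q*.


sqrt(2DS/H) = 701.3493
sqrt((H+B)/B) = 1.2035
Q* = 701.3493 * 1.2035 = 844.0405

844.0405 units


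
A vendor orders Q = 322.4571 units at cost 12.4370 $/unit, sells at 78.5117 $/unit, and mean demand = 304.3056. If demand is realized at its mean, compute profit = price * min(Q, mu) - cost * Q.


Sales at mu = min(322.4571, 304.3056) = 304.3056
Revenue = 78.5117 * 304.3056 = 23891.5500
Total cost = 12.4370 * 322.4571 = 4010.3990
Profit = 23891.5500 - 4010.3990 = 19881.1510

19881.1510 $


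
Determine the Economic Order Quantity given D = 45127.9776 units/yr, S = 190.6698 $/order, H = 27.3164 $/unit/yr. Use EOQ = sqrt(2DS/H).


2*D*S = 2 * 45127.9776 * 190.6698 = 17209084.9268
2*D*S/H = 629990.9551
EOQ = sqrt(629990.9551) = 793.7197

793.7197 units


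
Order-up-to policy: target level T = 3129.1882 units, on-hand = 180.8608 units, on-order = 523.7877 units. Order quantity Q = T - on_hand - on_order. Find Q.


Inventory position = OH + OO = 180.8608 + 523.7877 = 704.6485
Q = 3129.1882 - 704.6485 = 2424.5397

2424.5397 units


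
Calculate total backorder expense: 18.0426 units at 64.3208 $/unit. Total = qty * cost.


Total = 18.0426 * 64.3208 = 1160.5145

1160.5145 $


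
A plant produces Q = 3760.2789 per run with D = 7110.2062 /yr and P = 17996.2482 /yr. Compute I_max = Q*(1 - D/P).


D/P = 0.3951
1 - D/P = 0.6049
I_max = 3760.2789 * 0.6049 = 2274.6160

2274.6160 units


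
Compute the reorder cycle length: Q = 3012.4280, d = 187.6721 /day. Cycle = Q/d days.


Cycle = 3012.4280 / 187.6721 = 16.0515

16.0515 days


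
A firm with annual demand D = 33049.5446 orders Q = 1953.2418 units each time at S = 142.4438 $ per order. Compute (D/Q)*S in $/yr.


Number of orders = D/Q = 16.9204
Cost = 16.9204 * 142.4438 = 2410.1997

2410.1997 $/yr


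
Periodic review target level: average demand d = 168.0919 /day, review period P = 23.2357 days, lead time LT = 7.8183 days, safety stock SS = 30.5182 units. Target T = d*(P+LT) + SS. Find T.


P + LT = 31.0540
d*(P+LT) = 168.0919 * 31.0540 = 5219.9259
T = 5219.9259 + 30.5182 = 5250.4441

5250.4441 units


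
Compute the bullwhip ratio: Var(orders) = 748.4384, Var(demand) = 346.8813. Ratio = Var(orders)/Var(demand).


BW = 748.4384 / 346.8813 = 2.1576

2.1576


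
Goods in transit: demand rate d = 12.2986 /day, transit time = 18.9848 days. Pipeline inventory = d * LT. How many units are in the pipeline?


Pipeline = 12.2986 * 18.9848 = 233.4865

233.4865 units


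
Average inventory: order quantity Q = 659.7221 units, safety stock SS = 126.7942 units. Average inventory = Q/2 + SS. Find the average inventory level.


Q/2 = 329.8610
Avg = 329.8610 + 126.7942 = 456.6552

456.6552 units


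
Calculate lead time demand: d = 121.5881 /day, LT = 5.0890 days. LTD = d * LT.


LTD = 121.5881 * 5.0890 = 618.7618

618.7618 units


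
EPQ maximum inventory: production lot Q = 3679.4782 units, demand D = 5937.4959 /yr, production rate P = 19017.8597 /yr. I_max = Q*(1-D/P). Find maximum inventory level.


D/P = 0.3122
1 - D/P = 0.6878
I_max = 3679.4782 * 0.6878 = 2530.7219

2530.7219 units


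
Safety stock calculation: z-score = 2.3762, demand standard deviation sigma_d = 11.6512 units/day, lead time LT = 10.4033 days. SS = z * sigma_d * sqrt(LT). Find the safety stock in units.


sqrt(LT) = sqrt(10.4033) = 3.2254
SS = 2.3762 * 11.6512 * 3.2254 = 89.2975

89.2975 units


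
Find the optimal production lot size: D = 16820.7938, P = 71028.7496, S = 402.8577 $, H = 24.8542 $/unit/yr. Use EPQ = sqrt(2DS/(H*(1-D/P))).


1 - D/P = 1 - 0.2368 = 0.7632
H*(1-D/P) = 18.9683
2DS = 13552772.6049
EPQ = sqrt(714495.5068) = 845.2784

845.2784 units


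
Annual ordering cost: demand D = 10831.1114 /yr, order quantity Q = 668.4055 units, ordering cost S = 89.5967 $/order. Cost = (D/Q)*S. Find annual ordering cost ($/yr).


Number of orders = D/Q = 16.2044
Cost = 16.2044 * 89.5967 = 1451.8609

1451.8609 $/yr


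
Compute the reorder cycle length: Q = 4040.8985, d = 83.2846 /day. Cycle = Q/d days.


Cycle = 4040.8985 / 83.2846 = 48.5192

48.5192 days


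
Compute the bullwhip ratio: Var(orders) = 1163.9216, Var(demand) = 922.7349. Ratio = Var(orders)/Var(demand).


BW = 1163.9216 / 922.7349 = 1.2614

1.2614


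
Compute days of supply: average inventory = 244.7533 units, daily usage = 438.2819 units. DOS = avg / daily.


DOS = 244.7533 / 438.2819 = 0.5584

0.5584 days


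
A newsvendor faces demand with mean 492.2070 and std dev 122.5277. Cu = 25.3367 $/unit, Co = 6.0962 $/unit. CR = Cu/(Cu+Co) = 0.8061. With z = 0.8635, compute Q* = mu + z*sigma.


CR = Cu/(Cu+Co) = 25.3367/(25.3367+6.0962) = 0.8061
z = 0.8635
Q* = 492.2070 + 0.8635 * 122.5277 = 598.0097

598.0097 units


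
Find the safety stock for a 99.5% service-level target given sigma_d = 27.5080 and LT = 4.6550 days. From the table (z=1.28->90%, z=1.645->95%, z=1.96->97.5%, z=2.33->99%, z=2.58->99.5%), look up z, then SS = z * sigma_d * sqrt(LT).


From the table, SL = 99.5% corresponds to z = 2.58
sqrt(LT) = sqrt(4.6550) = 2.1575
SS = 2.58 * 27.5080 * 2.1575 = 153.1223

153.1223 units


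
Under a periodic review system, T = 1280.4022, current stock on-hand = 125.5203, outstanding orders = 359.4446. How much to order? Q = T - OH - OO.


Inventory position = OH + OO = 125.5203 + 359.4446 = 484.9649
Q = 1280.4022 - 484.9649 = 795.4373

795.4373 units


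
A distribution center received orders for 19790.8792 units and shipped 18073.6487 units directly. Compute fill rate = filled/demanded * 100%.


FR = 18073.6487 / 19790.8792 * 100 = 91.3231

91.3231%


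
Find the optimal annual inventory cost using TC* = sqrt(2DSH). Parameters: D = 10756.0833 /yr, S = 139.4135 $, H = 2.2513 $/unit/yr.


2*D*S*H = 6751843.2985
TC* = sqrt(6751843.2985) = 2598.4309

2598.4309 $/yr


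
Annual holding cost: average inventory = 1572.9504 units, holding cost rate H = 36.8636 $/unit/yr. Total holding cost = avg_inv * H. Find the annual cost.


Cost = 1572.9504 * 36.8636 = 57984.6144

57984.6144 $/yr


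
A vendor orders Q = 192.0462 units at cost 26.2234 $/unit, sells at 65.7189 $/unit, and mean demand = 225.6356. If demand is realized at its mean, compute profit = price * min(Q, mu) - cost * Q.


Sales at mu = min(192.0462, 225.6356) = 192.0462
Revenue = 65.7189 * 192.0462 = 12621.0650
Total cost = 26.2234 * 192.0462 = 5036.1043
Profit = 12621.0650 - 5036.1043 = 7584.9607

7584.9607 $


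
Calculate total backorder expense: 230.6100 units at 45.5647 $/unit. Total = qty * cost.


Total = 230.6100 * 45.5647 = 10507.6755

10507.6755 $


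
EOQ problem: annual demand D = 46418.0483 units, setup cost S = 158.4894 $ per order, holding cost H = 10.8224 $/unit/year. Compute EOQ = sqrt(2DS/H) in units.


2*D*S = 2 * 46418.0483 * 158.4894 = 14713537.2485
2*D*S/H = 1359544.7635
EOQ = sqrt(1359544.7635) = 1165.9952

1165.9952 units


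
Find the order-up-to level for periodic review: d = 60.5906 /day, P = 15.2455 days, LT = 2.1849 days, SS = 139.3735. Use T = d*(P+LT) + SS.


P + LT = 17.4304
d*(P+LT) = 60.5906 * 17.4304 = 1056.1184
T = 1056.1184 + 139.3735 = 1195.4919

1195.4919 units


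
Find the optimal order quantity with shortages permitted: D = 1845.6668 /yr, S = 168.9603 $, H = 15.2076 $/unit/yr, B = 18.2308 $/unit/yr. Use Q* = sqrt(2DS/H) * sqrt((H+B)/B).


sqrt(2DS/H) = 202.5133
sqrt((H+B)/B) = 1.3543
Q* = 202.5133 * 1.3543 = 274.2670

274.2670 units


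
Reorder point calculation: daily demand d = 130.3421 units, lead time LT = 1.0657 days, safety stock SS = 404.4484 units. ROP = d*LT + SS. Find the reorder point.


d*LT = 130.3421 * 1.0657 = 138.9056
ROP = 138.9056 + 404.4484 = 543.3540

543.3540 units


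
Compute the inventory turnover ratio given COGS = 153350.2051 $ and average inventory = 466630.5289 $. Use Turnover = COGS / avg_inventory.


Turnover = 153350.2051 / 466630.5289 = 0.3286

0.3286


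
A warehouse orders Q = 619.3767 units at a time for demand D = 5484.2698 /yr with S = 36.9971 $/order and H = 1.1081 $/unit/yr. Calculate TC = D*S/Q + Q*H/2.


Ordering cost = D*S/Q = 327.5908
Holding cost = Q*H/2 = 343.1657
TC = 327.5908 + 343.1657 = 670.7564

670.7564 $/yr


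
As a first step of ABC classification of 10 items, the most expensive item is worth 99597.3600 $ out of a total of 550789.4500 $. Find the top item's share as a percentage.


Top item = 99597.3600
Total = 550789.4500
Percentage = 99597.3600 / 550789.4500 * 100 = 18.0827

18.0827%


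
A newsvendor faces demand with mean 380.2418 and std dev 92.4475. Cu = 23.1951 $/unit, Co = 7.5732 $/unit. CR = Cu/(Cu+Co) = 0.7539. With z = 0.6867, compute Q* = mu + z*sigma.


CR = Cu/(Cu+Co) = 23.1951/(23.1951+7.5732) = 0.7539
z = 0.6867
Q* = 380.2418 + 0.6867 * 92.4475 = 443.7255

443.7255 units


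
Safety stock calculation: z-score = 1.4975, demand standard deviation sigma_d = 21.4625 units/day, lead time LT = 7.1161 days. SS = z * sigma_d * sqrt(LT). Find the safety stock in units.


sqrt(LT) = sqrt(7.1161) = 2.6676
SS = 1.4975 * 21.4625 * 2.6676 = 85.7370

85.7370 units


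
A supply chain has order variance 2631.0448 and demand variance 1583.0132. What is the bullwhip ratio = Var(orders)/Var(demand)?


BW = 2631.0448 / 1583.0132 = 1.6620

1.6620


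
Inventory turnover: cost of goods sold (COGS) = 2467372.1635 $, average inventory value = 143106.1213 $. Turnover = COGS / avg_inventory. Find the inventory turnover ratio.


Turnover = 2467372.1635 / 143106.1213 = 17.2416

17.2416


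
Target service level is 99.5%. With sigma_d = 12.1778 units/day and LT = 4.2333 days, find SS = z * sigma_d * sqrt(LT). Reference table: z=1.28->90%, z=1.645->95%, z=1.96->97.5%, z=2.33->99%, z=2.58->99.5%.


From the table, SL = 99.5% corresponds to z = 2.58
sqrt(LT) = sqrt(4.2333) = 2.0575
SS = 2.58 * 12.1778 * 2.0575 = 64.6440

64.6440 units


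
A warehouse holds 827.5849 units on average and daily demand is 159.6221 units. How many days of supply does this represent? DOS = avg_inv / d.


DOS = 827.5849 / 159.6221 = 5.1847

5.1847 days


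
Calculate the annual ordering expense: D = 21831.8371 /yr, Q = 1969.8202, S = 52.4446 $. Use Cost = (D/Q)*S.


Number of orders = D/Q = 11.0832
Cost = 11.0832 * 52.4446 = 581.2520

581.2520 $/yr


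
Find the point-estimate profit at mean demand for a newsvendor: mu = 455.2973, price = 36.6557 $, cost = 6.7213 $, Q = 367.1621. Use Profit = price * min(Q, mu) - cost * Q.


Sales at mu = min(367.1621, 455.2973) = 367.1621
Revenue = 36.6557 * 367.1621 = 13458.5838
Total cost = 6.7213 * 367.1621 = 2467.8066
Profit = 13458.5838 - 2467.8066 = 10990.7772

10990.7772 $


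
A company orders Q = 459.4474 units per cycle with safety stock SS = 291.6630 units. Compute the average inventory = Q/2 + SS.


Q/2 = 229.7237
Avg = 229.7237 + 291.6630 = 521.3867

521.3867 units


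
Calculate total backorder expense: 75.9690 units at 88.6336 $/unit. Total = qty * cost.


Total = 75.9690 * 88.6336 = 6733.4060

6733.4060 $


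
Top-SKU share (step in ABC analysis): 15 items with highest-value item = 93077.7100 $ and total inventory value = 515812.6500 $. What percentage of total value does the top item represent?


Top item = 93077.7100
Total = 515812.6500
Percentage = 93077.7100 / 515812.6500 * 100 = 18.0449

18.0449%


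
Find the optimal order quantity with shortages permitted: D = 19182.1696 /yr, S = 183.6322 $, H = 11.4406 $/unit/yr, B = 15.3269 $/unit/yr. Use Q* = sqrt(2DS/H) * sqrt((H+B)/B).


sqrt(2DS/H) = 784.7185
sqrt((H+B)/B) = 1.3215
Q* = 784.7185 * 1.3215 = 1037.0283

1037.0283 units


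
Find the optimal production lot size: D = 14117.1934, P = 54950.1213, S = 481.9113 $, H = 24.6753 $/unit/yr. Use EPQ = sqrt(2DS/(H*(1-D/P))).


1 - D/P = 1 - 0.2569 = 0.7431
H*(1-D/P) = 18.3360
2DS = 13606470.0475
EPQ = sqrt(742063.6566) = 861.4312

861.4312 units


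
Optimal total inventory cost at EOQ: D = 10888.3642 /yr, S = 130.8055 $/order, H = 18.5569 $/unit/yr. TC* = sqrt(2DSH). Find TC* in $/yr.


2*D*S*H = 52859623.7161
TC* = sqrt(52859623.7161) = 7270.4624

7270.4624 $/yr


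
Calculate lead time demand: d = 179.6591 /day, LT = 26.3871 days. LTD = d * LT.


LTD = 179.6591 * 26.3871 = 4740.6826

4740.6826 units


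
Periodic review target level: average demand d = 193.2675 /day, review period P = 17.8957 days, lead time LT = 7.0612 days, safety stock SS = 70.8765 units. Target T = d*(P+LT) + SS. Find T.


P + LT = 24.9569
d*(P+LT) = 193.2675 * 24.9569 = 4823.3577
T = 4823.3577 + 70.8765 = 4894.2342

4894.2342 units


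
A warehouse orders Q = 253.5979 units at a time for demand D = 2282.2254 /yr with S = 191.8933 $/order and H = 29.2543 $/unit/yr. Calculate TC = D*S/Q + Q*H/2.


Ordering cost = D*S/Q = 1726.9219
Holding cost = Q*H/2 = 3709.4145
TC = 1726.9219 + 3709.4145 = 5436.3364

5436.3364 $/yr


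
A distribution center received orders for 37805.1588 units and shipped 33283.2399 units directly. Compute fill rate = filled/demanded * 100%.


FR = 33283.2399 / 37805.1588 * 100 = 88.0389

88.0389%


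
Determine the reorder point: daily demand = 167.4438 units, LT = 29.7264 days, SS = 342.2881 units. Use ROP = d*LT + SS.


d*LT = 167.4438 * 29.7264 = 4977.5014
ROP = 4977.5014 + 342.2881 = 5319.7895

5319.7895 units


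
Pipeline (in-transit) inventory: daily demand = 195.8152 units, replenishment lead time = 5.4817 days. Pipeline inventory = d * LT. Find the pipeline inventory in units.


Pipeline = 195.8152 * 5.4817 = 1073.4002

1073.4002 units


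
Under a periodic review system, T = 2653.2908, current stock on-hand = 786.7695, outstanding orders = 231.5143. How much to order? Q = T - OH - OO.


Inventory position = OH + OO = 786.7695 + 231.5143 = 1018.2838
Q = 2653.2908 - 1018.2838 = 1635.0070

1635.0070 units


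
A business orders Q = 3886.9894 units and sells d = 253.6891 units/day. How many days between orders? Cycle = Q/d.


Cycle = 3886.9894 / 253.6891 = 15.3219

15.3219 days


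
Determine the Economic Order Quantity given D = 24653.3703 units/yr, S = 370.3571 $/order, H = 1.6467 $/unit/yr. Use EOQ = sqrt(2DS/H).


2*D*S = 2 * 24653.3703 * 370.3571 = 18261101.4591
2*D*S/H = 11089513.2441
EOQ = sqrt(11089513.2441) = 3330.0921

3330.0921 units


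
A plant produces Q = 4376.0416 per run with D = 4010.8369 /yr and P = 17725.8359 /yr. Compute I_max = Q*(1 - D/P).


D/P = 0.2263
1 - D/P = 0.7737
I_max = 4376.0416 * 0.7737 = 3385.8717

3385.8717 units


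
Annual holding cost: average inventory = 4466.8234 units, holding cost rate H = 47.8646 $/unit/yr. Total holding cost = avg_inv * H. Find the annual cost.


Cost = 4466.8234 * 47.8646 = 213802.7153

213802.7153 $/yr


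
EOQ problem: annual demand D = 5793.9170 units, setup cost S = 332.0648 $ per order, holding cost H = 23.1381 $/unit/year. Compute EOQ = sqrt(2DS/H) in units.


2*D*S = 2 * 5793.9170 * 332.0648 = 3847911.7796
2*D*S/H = 166301.9772
EOQ = sqrt(166301.9772) = 407.8014

407.8014 units


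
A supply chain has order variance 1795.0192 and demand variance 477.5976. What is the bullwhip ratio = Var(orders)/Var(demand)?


BW = 1795.0192 / 477.5976 = 3.7584

3.7584


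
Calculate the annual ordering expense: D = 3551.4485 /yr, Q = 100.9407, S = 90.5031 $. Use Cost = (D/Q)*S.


Number of orders = D/Q = 35.1835
Cost = 35.1835 * 90.5031 = 3184.2171

3184.2171 $/yr


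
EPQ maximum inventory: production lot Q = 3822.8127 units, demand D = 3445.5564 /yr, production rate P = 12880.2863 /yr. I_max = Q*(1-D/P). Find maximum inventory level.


D/P = 0.2675
1 - D/P = 0.7325
I_max = 3822.8127 * 0.7325 = 2800.1866

2800.1866 units


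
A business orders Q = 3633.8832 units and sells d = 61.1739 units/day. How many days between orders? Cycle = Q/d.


Cycle = 3633.8832 / 61.1739 = 59.4025

59.4025 days


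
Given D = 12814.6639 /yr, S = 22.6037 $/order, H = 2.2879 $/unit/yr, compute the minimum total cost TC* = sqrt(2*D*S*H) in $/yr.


2*D*S*H = 1325420.8212
TC* = sqrt(1325420.8212) = 1151.2692

1151.2692 $/yr


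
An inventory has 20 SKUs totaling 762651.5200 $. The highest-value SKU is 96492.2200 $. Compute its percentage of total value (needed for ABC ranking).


Top item = 96492.2200
Total = 762651.5200
Percentage = 96492.2200 / 762651.5200 * 100 = 12.6522

12.6522%


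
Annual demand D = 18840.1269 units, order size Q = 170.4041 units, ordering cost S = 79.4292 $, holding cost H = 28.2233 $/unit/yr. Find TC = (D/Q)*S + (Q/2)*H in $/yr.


Ordering cost = D*S/Q = 8781.8087
Holding cost = Q*H/2 = 2404.6830
TC = 8781.8087 + 2404.6830 = 11186.4917

11186.4917 $/yr


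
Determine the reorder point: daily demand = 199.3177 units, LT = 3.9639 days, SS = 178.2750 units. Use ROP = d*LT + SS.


d*LT = 199.3177 * 3.9639 = 790.0754
ROP = 790.0754 + 178.2750 = 968.3504

968.3504 units


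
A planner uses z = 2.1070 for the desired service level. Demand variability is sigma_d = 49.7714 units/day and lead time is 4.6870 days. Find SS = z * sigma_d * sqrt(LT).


sqrt(LT) = sqrt(4.6870) = 2.1649
SS = 2.1070 * 49.7714 * 2.1649 = 227.0345

227.0345 units


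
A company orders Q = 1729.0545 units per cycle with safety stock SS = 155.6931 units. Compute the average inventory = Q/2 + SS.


Q/2 = 864.5272
Avg = 864.5272 + 155.6931 = 1020.2203

1020.2203 units


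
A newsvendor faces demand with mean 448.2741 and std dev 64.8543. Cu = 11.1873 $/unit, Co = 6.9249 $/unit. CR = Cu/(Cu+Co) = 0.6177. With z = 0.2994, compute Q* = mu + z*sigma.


CR = Cu/(Cu+Co) = 11.1873/(11.1873+6.9249) = 0.6177
z = 0.2994
Q* = 448.2741 + 0.2994 * 64.8543 = 467.6915

467.6915 units


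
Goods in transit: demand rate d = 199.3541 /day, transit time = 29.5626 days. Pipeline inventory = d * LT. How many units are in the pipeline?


Pipeline = 199.3541 * 29.5626 = 5893.4255

5893.4255 units


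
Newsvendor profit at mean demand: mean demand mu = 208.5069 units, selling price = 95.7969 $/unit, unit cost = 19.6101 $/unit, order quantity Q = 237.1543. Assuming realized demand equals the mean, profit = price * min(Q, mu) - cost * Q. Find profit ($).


Sales at mu = min(237.1543, 208.5069) = 208.5069
Revenue = 95.7969 * 208.5069 = 19974.3146
Total cost = 19.6101 * 237.1543 = 4650.6195
Profit = 19974.3146 - 4650.6195 = 15323.6951

15323.6951 $


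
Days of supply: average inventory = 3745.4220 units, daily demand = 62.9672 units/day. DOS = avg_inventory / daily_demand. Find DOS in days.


DOS = 3745.4220 / 62.9672 = 59.4821

59.4821 days


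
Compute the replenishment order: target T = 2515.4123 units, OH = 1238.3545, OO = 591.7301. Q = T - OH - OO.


Inventory position = OH + OO = 1238.3545 + 591.7301 = 1830.0846
Q = 2515.4123 - 1830.0846 = 685.3277

685.3277 units


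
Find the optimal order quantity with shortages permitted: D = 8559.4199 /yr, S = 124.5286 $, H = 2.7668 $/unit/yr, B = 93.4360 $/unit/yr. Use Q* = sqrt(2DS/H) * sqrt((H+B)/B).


sqrt(2DS/H) = 877.7742
sqrt((H+B)/B) = 1.0147
Q* = 877.7742 * 1.0147 = 890.6756

890.6756 units


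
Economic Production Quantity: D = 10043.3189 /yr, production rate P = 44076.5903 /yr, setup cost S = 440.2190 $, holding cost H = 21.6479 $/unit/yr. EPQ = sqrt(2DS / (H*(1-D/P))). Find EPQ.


1 - D/P = 1 - 0.2279 = 0.7721
H*(1-D/P) = 16.7152
2DS = 8842519.6057
EPQ = sqrt(529010.8166) = 727.3313

727.3313 units


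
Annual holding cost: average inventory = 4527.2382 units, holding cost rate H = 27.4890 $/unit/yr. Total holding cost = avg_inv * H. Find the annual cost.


Cost = 4527.2382 * 27.4890 = 124449.2509

124449.2509 $/yr


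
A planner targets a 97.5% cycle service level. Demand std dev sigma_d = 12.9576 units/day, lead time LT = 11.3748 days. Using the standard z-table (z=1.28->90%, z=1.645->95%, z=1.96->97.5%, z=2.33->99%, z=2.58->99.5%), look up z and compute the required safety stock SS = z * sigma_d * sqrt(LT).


From the table, SL = 97.5% corresponds to z = 1.96
sqrt(LT) = sqrt(11.3748) = 3.3727
SS = 1.96 * 12.9576 * 3.3727 = 85.6550

85.6550 units


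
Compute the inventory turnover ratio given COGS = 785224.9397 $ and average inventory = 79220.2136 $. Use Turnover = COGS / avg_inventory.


Turnover = 785224.9397 / 79220.2136 = 9.9119

9.9119


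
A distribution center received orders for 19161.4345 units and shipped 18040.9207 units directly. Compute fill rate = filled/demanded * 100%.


FR = 18040.9207 / 19161.4345 * 100 = 94.1522

94.1522%


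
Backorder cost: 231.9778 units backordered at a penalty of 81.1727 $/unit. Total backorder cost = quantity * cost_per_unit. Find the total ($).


Total = 231.9778 * 81.1727 = 18830.2644

18830.2644 $


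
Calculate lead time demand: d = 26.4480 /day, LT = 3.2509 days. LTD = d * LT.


LTD = 26.4480 * 3.2509 = 85.9798

85.9798 units


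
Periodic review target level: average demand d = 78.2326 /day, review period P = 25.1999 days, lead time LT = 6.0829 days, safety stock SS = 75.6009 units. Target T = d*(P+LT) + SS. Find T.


P + LT = 31.2828
d*(P+LT) = 78.2326 * 31.2828 = 2447.3348
T = 2447.3348 + 75.6009 = 2522.9357

2522.9357 units


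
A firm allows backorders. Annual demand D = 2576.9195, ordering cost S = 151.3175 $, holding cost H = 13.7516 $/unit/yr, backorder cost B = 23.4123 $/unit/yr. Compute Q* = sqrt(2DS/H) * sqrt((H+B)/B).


sqrt(2DS/H) = 238.1406
sqrt((H+B)/B) = 1.2599
Q* = 238.1406 * 1.2599 = 300.0350

300.0350 units


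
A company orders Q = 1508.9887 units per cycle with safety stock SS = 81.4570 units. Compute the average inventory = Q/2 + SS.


Q/2 = 754.4944
Avg = 754.4944 + 81.4570 = 835.9514

835.9514 units


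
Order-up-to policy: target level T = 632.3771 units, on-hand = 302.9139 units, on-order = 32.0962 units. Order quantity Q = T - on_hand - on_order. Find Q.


Inventory position = OH + OO = 302.9139 + 32.0962 = 335.0101
Q = 632.3771 - 335.0101 = 297.3670

297.3670 units


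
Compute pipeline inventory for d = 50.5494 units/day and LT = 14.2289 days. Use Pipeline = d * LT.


Pipeline = 50.5494 * 14.2289 = 719.2624

719.2624 units


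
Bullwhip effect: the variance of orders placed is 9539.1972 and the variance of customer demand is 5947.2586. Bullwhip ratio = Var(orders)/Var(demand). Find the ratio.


BW = 9539.1972 / 5947.2586 = 1.6040

1.6040


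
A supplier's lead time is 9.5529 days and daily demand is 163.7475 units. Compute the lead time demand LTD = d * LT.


LTD = 163.7475 * 9.5529 = 1564.2635

1564.2635 units


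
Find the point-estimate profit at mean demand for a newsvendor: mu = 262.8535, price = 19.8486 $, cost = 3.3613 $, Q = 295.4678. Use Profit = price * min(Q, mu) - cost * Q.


Sales at mu = min(295.4678, 262.8535) = 262.8535
Revenue = 19.8486 * 262.8535 = 5217.2740
Total cost = 3.3613 * 295.4678 = 993.1559
Profit = 5217.2740 - 993.1559 = 4224.1181

4224.1181 $


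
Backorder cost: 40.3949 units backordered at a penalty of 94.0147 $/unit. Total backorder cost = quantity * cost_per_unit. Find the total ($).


Total = 40.3949 * 94.0147 = 3797.7144

3797.7144 $


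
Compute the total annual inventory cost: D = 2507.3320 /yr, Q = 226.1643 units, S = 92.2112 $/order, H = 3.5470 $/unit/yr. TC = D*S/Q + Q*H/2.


Ordering cost = D*S/Q = 1022.2838
Holding cost = Q*H/2 = 401.1024
TC = 1022.2838 + 401.1024 = 1423.3862

1423.3862 $/yr


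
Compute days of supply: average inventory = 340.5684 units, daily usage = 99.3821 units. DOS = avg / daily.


DOS = 340.5684 / 99.3821 = 3.4269

3.4269 days


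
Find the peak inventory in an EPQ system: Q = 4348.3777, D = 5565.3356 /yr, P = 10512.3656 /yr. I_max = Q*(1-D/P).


D/P = 0.5294
1 - D/P = 0.4706
I_max = 4348.3777 * 0.4706 = 2046.3096

2046.3096 units


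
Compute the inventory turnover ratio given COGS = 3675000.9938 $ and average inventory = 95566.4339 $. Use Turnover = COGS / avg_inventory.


Turnover = 3675000.9938 / 95566.4339 = 38.4549

38.4549


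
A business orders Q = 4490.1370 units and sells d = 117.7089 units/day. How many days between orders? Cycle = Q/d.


Cycle = 4490.1370 / 117.7089 = 38.1461

38.1461 days


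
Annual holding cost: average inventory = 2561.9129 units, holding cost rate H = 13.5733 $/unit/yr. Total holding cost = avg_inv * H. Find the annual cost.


Cost = 2561.9129 * 13.5733 = 34773.6124

34773.6124 $/yr


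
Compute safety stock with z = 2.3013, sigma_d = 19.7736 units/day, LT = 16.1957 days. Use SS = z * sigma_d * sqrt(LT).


sqrt(LT) = sqrt(16.1957) = 4.0244
SS = 2.3013 * 19.7736 * 4.0244 = 183.1297

183.1297 units


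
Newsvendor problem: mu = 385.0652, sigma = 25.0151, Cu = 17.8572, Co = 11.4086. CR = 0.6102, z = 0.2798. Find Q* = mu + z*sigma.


CR = Cu/(Cu+Co) = 17.8572/(17.8572+11.4086) = 0.6102
z = 0.2798
Q* = 385.0652 + 0.2798 * 25.0151 = 392.0644

392.0644 units


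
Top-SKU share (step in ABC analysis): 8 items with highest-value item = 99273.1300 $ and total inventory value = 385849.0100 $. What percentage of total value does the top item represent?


Top item = 99273.1300
Total = 385849.0100
Percentage = 99273.1300 / 385849.0100 * 100 = 25.7285

25.7285%


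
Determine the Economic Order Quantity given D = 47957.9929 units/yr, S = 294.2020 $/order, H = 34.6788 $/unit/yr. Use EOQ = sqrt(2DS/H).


2*D*S = 2 * 47957.9929 * 294.2020 = 28218674.8543
2*D*S/H = 813715.4358
EOQ = sqrt(813715.4358) = 902.0618

902.0618 units


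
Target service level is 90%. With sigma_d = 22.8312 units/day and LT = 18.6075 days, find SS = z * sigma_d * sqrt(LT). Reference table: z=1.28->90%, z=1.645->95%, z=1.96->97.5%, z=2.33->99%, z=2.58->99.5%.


From the table, SL = 90% corresponds to z = 1.28
sqrt(LT) = sqrt(18.6075) = 4.3136
SS = 1.28 * 22.8312 * 4.3136 = 126.0616

126.0616 units


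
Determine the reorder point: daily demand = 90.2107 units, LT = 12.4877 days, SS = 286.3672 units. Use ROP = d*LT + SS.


d*LT = 90.2107 * 12.4877 = 1126.5242
ROP = 1126.5242 + 286.3672 = 1412.8914

1412.8914 units


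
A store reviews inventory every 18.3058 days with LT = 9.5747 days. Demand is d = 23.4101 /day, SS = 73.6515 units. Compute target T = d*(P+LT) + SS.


P + LT = 27.8805
d*(P+LT) = 23.4101 * 27.8805 = 652.6853
T = 652.6853 + 73.6515 = 726.3368

726.3368 units


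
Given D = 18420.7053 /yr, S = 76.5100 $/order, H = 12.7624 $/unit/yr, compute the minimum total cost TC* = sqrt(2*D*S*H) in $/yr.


2*D*S*H = 35973840.4743
TC* = sqrt(35973840.4743) = 5997.8196

5997.8196 $/yr


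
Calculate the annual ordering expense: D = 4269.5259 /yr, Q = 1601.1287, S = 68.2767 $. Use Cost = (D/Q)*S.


Number of orders = D/Q = 2.6666
Cost = 2.6666 * 68.2767 = 182.0648

182.0648 $/yr


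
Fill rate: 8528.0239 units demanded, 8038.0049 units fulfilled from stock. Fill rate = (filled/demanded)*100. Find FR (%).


FR = 8038.0049 / 8528.0239 * 100 = 94.2540

94.2540%


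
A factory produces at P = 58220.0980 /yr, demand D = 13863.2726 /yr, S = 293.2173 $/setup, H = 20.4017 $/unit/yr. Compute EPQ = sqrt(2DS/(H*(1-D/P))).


1 - D/P = 1 - 0.2381 = 0.7619
H*(1-D/P) = 15.5437
2DS = 8129902.7219
EPQ = sqrt(523035.8626) = 723.2122

723.2122 units


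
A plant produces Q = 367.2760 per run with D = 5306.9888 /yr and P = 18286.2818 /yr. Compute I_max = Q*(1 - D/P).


D/P = 0.2902
1 - D/P = 0.7098
I_max = 367.2760 * 0.7098 = 260.6863

260.6863 units


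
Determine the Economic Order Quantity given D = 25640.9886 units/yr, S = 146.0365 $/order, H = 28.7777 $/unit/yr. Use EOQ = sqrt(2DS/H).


2*D*S = 2 * 25640.9886 * 146.0365 = 7489040.4634
2*D*S/H = 260237.6306
EOQ = sqrt(260237.6306) = 510.1349

510.1349 units


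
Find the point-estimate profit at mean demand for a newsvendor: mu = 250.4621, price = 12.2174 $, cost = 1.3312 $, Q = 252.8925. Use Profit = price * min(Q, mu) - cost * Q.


Sales at mu = min(252.8925, 250.4621) = 250.4621
Revenue = 12.2174 * 250.4621 = 3059.9957
Total cost = 1.3312 * 252.8925 = 336.6505
Profit = 3059.9957 - 336.6505 = 2723.3452

2723.3452 $


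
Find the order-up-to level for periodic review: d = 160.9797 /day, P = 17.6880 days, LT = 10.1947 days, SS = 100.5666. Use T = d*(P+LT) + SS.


P + LT = 27.8827
d*(P+LT) = 160.9797 * 27.8827 = 4488.5487
T = 4488.5487 + 100.5666 = 4589.1153

4589.1153 units


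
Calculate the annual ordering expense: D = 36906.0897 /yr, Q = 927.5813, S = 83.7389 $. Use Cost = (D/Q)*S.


Number of orders = D/Q = 39.7874
Cost = 39.7874 * 83.7389 = 3331.7569

3331.7569 $/yr


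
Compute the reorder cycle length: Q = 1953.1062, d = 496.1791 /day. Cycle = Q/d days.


Cycle = 1953.1062 / 496.1791 = 3.9363

3.9363 days


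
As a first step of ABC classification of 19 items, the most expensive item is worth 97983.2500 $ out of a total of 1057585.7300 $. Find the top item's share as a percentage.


Top item = 97983.2500
Total = 1057585.7300
Percentage = 97983.2500 / 1057585.7300 * 100 = 9.2648

9.2648%


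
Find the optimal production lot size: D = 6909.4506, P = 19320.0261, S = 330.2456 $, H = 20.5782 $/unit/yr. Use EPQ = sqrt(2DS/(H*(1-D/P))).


1 - D/P = 1 - 0.3576 = 0.6424
H*(1-D/P) = 13.2188
2DS = 4563631.3181
EPQ = sqrt(345238.2892) = 587.5698

587.5698 units


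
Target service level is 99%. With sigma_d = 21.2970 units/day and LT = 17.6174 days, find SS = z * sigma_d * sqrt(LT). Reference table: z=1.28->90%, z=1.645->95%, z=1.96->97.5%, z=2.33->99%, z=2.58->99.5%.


From the table, SL = 99% corresponds to z = 2.33
sqrt(LT) = sqrt(17.6174) = 4.1973
SS = 2.33 * 21.2970 * 4.1973 = 208.2789

208.2789 units


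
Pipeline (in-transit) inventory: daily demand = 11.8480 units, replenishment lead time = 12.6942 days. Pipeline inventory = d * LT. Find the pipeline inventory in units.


Pipeline = 11.8480 * 12.6942 = 150.4009

150.4009 units


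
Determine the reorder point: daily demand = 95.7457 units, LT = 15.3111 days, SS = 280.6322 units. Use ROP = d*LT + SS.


d*LT = 95.7457 * 15.3111 = 1465.9720
ROP = 1465.9720 + 280.6322 = 1746.6042

1746.6042 units


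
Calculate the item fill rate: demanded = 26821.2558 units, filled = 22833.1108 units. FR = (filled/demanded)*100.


FR = 22833.1108 / 26821.2558 * 100 = 85.1307

85.1307%


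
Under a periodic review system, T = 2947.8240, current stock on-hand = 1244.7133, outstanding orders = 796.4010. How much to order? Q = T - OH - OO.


Inventory position = OH + OO = 1244.7133 + 796.4010 = 2041.1143
Q = 2947.8240 - 2041.1143 = 906.7097

906.7097 units


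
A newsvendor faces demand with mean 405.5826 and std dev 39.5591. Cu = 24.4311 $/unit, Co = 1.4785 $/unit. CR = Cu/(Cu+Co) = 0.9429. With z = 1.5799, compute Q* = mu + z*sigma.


CR = Cu/(Cu+Co) = 24.4311/(24.4311+1.4785) = 0.9429
z = 1.5799
Q* = 405.5826 + 1.5799 * 39.5591 = 468.0820

468.0820 units


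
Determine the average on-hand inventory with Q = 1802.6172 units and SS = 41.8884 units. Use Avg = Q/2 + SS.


Q/2 = 901.3086
Avg = 901.3086 + 41.8884 = 943.1970

943.1970 units


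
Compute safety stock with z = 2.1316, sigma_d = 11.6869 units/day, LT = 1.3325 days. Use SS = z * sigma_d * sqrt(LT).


sqrt(LT) = sqrt(1.3325) = 1.1543
SS = 2.1316 * 11.6869 * 1.1543 = 28.7567

28.7567 units


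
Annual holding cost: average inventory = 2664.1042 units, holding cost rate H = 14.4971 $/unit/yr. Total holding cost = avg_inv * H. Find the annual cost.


Cost = 2664.1042 * 14.4971 = 38621.7850

38621.7850 $/yr


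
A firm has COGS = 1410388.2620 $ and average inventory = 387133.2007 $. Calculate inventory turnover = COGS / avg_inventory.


Turnover = 1410388.2620 / 387133.2007 = 3.6432

3.6432


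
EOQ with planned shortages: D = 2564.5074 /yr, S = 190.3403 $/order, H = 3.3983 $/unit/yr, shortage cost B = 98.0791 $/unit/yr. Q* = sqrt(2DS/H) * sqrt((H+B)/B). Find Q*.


sqrt(2DS/H) = 535.9836
sqrt((H+B)/B) = 1.0172
Q* = 535.9836 * 1.0172 = 545.1901

545.1901 units


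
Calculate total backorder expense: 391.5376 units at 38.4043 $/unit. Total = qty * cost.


Total = 391.5376 * 38.4043 = 15036.7275

15036.7275 $


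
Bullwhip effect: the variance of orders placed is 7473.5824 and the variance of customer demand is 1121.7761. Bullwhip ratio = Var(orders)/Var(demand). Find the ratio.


BW = 7473.5824 / 1121.7761 = 6.6623

6.6623


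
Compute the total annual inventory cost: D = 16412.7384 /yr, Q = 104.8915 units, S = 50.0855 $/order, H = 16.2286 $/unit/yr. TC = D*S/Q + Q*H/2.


Ordering cost = D*S/Q = 7837.0527
Holding cost = Q*H/2 = 851.1211
TC = 7837.0527 + 851.1211 = 8688.1738

8688.1738 $/yr


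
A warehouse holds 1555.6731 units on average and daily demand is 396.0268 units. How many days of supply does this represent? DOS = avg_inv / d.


DOS = 1555.6731 / 396.0268 = 3.9282

3.9282 days


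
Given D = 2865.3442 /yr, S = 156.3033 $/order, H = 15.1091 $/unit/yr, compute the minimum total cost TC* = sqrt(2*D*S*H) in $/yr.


2*D*S*H = 13533606.2758
TC* = sqrt(13533606.2758) = 3678.8050

3678.8050 $/yr


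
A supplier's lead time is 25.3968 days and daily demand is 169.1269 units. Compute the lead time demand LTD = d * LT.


LTD = 169.1269 * 25.3968 = 4295.2821

4295.2821 units


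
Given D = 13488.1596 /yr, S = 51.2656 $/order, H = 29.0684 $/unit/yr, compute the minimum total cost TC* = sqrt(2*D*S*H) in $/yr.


2*D*S*H = 40200352.7696
TC* = sqrt(40200352.7696) = 6340.3748

6340.3748 $/yr


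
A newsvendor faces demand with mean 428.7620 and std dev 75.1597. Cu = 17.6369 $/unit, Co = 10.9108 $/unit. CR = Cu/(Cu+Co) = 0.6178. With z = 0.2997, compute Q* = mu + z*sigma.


CR = Cu/(Cu+Co) = 17.6369/(17.6369+10.9108) = 0.6178
z = 0.2997
Q* = 428.7620 + 0.2997 * 75.1597 = 451.2874

451.2874 units


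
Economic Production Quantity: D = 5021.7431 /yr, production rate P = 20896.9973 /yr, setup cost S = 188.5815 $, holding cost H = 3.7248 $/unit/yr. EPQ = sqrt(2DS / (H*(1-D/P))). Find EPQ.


1 - D/P = 1 - 0.2403 = 0.7597
H*(1-D/P) = 2.8297
2DS = 1894015.6928
EPQ = sqrt(669335.4280) = 818.1292

818.1292 units


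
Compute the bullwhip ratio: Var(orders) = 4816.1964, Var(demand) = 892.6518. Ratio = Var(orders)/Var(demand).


BW = 4816.1964 / 892.6518 = 5.3954

5.3954


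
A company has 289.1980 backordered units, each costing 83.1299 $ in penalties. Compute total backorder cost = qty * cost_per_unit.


Total = 289.1980 * 83.1299 = 24041.0008

24041.0008 $


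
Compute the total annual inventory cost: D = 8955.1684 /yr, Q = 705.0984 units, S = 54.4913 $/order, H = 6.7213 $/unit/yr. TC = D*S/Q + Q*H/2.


Ordering cost = D*S/Q = 692.0719
Holding cost = Q*H/2 = 2369.5889
TC = 692.0719 + 2369.5889 = 3061.6608

3061.6608 $/yr


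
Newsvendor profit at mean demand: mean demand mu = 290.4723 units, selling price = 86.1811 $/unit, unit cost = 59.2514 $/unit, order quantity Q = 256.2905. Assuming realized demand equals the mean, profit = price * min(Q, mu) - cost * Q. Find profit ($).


Sales at mu = min(256.2905, 290.4723) = 256.2905
Revenue = 86.1811 * 256.2905 = 22087.3972
Total cost = 59.2514 * 256.2905 = 15185.5709
Profit = 22087.3972 - 15185.5709 = 6901.8263

6901.8263 $


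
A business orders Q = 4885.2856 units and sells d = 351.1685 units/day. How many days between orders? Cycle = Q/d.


Cycle = 4885.2856 / 351.1685 = 13.9115

13.9115 days


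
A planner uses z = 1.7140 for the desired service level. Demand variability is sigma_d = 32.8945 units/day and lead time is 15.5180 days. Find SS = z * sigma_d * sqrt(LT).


sqrt(LT) = sqrt(15.5180) = 3.9393
SS = 1.7140 * 32.8945 * 3.9393 = 222.1018

222.1018 units


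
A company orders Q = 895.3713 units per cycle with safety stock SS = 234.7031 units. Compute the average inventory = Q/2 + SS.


Q/2 = 447.6857
Avg = 447.6857 + 234.7031 = 682.3888

682.3888 units
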